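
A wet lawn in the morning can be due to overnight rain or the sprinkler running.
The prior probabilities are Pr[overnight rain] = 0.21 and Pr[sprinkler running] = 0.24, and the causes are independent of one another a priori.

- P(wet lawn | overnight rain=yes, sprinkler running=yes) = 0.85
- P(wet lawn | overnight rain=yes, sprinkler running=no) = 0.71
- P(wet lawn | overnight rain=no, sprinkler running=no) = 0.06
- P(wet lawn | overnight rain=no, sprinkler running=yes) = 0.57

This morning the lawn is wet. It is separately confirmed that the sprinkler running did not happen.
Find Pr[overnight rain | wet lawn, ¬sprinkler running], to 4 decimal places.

P(wet lawn | ¬sprinkler running) = 0.06*0.79 + 0.71*0.21 = 0.047400 + 0.149100 = 0.196500
Restricting to configurations with overnight rain present: 0.71*0.21 = 0.149100.
So P(overnight rain | wet lawn, ¬sprinkler running) = 0.149100/0.196500 ≈ 0.7588.

Pr[overnight rain | wet lawn, ¬sprinkler running] ≈ 0.7588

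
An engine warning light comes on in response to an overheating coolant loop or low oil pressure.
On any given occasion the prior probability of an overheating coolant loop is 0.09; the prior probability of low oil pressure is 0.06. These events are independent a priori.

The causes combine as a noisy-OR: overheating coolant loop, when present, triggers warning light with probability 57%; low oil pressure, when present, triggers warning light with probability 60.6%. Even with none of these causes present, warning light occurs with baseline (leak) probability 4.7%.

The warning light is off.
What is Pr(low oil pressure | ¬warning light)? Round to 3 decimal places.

Pr(low oil pressure | ¬warning light) ≈ 0.025

Under noisy-OR, P(warning light | causes) = 1 − (1−0.047)·∏(1−qᵢ) over the active causes.
P(¬warning light) = 0.953×0.91×0.94 + 0.375482×0.91×0.06 + 0.40979×0.09×0.94 + 0.161457×0.09×0.06 = 0.815196 + 0.020501 + 0.034668 + 0.000872 = 0.871237
Restricting to configurations with low oil pressure present: 0.020501 + 0.000872 = 0.021373.
Hence the posterior is 0.021373/0.871237 ≈ 0.025.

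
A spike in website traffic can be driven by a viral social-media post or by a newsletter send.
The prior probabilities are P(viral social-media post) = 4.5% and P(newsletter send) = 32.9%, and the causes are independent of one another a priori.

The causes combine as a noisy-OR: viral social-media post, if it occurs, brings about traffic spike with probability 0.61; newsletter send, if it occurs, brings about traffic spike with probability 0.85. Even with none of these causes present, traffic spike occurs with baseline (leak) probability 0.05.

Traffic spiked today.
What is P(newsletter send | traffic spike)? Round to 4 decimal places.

Under noisy-OR, P(traffic spike | causes) = 1 − (1−0.05)·∏(1−qᵢ) over the active causes.
By total probability over the 4 (viral social-media post, newsletter send) configurations:
  P(traffic spike) = 0.05*0.955*0.671 + 0.8575*0.955*0.329 + 0.6295*0.045*0.671 + 0.944425*0.045*0.329
        = 0.032040 + 0.269422 + 0.019008 + 0.013982 = 0.334452
The terms with newsletter send present sum to 0.283404, so
  P(newsletter send | traffic spike) = 0.283404 / 0.334452 ≈ 0.8474

P(newsletter send | traffic spike) ≈ 0.8474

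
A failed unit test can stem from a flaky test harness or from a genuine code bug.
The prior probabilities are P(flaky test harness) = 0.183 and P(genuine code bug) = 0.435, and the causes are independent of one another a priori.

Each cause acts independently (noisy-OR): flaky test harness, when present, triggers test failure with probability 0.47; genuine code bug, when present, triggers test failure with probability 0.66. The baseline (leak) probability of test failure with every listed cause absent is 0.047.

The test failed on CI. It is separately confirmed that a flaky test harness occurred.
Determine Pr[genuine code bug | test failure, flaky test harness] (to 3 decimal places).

Pr[genuine code bug | test failure, flaky test harness] ≈ 0.563

Under noisy-OR, P(test failure | causes) = 1 − (1−0.047)·∏(1−qᵢ) over the active causes.
By total probability over both values of genuine code bug:
  P(test failure | flaky test harness) = 0.49491×0.565 + 0.828269×0.435
        = 0.279624 + 0.360297 = 0.639921
The terms with genuine code bug present sum to 0.360297, so
  P(genuine code bug | test failure, flaky test harness) = 0.360297 / 0.639921 ≈ 0.563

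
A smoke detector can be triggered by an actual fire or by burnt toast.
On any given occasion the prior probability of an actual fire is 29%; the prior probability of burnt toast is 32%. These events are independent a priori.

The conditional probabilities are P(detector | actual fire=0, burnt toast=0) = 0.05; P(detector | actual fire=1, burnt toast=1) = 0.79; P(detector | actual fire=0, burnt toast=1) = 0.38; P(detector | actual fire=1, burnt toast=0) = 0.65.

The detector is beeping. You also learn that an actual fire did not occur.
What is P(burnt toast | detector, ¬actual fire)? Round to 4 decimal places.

P(burnt toast | detector, ¬actual fire) ≈ 0.7815

Enumerate both values of burnt toast and weight by the priors:
  P(detector | ¬actual fire) = 0.05×0.68 + 0.38×0.32
        = 0.034000 + 0.121600 = 0.155600
Keeping only the burnt toast-present terms gives 0.121600, so
  P(burnt toast | detector, ¬actual fire) = 0.121600 / 0.155600 ≈ 0.7815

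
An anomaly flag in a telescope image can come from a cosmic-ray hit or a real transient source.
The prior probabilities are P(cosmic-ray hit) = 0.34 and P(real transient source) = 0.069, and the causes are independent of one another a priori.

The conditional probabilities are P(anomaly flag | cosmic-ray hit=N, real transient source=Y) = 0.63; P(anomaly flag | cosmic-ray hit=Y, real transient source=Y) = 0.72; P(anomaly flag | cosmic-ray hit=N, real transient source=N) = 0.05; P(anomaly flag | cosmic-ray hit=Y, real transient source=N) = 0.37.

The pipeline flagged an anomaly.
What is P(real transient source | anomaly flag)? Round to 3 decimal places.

P(real transient source | anomaly flag) ≈ 0.236

P(anomaly flag) = 0.05·0.66·0.931 + 0.63·0.66·0.069 + 0.37·0.34·0.931 + 0.72·0.34·0.069 = 0.030723 + 0.028690 + 0.117120 + 0.016891 = 0.193424
Of this, 0.045581 comes from 0.028690 + 0.016891 (the real transient source=true cases).
P(real transient source | anomaly flag) = 0.045581 / 0.193424 ≈ 0.236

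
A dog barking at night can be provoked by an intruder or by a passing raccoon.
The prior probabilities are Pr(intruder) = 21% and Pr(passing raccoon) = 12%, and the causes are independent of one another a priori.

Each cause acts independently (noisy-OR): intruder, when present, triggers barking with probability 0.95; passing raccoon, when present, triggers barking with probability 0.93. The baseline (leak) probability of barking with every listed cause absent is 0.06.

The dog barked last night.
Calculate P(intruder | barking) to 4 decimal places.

Under noisy-OR, P(barking | causes) = 1 − (1−0.06)·∏(1−qᵢ) over the active causes.
Weight on intruder=true, given the evidence: 0.176114 + 0.025117 = 0.201231
Denominator P(barking): 0.06*0.79*0.88 + 0.9342*0.79*0.12 + 0.953*0.21*0.88 + 0.99671*0.21*0.12 = 0.331505
Posterior = 0.201231 / 0.331505 ≈ 0.6070

P(intruder | barking) ≈ 0.6070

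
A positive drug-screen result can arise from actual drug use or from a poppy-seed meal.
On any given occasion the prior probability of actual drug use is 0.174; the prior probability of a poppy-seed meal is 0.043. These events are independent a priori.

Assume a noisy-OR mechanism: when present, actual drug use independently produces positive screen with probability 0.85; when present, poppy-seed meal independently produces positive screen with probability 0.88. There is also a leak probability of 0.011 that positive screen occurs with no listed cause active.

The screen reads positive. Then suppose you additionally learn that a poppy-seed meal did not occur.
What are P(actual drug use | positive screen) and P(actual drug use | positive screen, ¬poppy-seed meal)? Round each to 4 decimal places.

Under noisy-OR, P(positive screen | causes) = 1 − (1−0.011)·∏(1−qᵢ) over the active causes.
P(positive screen) = 0.011×0.826×0.957 + 0.88132×0.826×0.043 + 0.85165×0.174×0.957 + 0.982198×0.174×0.043 = 0.008695 + 0.031303 + 0.141815 + 0.007349 = 0.189162
Restricting to configurations with actual drug use present: 0.141815 + 0.007349 = 0.149164.
So P(actual drug use | positive screen) = 0.149164/0.189162 ≈ 0.7886.

With the extra evidence:
P(positive screen | ¬poppy-seed meal) = 0.011×0.826 + 0.85165×0.174 = 0.009086 + 0.148187 = 0.157273
Restricting to configurations with actual drug use present: 0.85165×0.174 = 0.148187.
Hence the posterior is 0.148187/0.157273 ≈ 0.9422.
With poppy-seed meal excluded, actual drug use must carry more of the explanatory weight for the positive screen.

P(actual drug use | positive screen) ≈ 0.7886; P(actual drug use | positive screen, ¬poppy-seed meal) ≈ 0.9422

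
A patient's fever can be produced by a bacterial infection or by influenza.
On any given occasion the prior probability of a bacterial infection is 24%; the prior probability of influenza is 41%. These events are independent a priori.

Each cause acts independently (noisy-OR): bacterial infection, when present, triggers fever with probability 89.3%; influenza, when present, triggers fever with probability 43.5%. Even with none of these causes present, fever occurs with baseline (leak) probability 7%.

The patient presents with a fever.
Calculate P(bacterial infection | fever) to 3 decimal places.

P(bacterial infection | fever) ≈ 0.551

Under noisy-OR, P(fever | causes) = 1 − (1−0.07)·∏(1−qᵢ) over the active causes.
Weight on bacterial infection=true, given the evidence: 0.127509 + 0.092868 = 0.220377
Normalizer over all consistent configurations: 0.07*0.76*0.59 + 0.47455*0.76*0.41 + 0.90049*0.24*0.59 + 0.943777*0.24*0.41 = 0.399635
Posterior = 0.220377 / 0.399635 ≈ 0.551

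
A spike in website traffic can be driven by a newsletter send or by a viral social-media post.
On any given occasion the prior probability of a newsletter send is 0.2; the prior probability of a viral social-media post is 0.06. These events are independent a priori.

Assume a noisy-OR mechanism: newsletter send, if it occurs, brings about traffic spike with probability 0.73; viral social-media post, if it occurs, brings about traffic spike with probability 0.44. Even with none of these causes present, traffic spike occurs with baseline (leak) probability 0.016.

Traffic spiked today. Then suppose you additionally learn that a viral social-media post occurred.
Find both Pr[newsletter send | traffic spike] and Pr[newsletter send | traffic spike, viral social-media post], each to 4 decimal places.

Pr[newsletter send | traffic spike] ≈ 0.8153; Pr[newsletter send | traffic spike, viral social-media post] ≈ 0.3216

Under noisy-OR, P(traffic spike | causes) = 1 − (1−0.016)·∏(1−qᵢ) over the active causes.
Weight on newsletter send=true, given the evidence: 0.138052 + 0.010215 = 0.148267
Denominator P(traffic spike): 0.016×0.8×0.94 + 0.44896×0.8×0.06 + 0.73432×0.2×0.94 + 0.851219×0.2×0.06 = 0.181849
P(newsletter send | traffic spike) = 0.148267/0.181849 ≈ 0.8153

With the extra evidence:
Weight on newsletter send=true, given the evidence: 0.851219·0.2 = 0.170244
Normalizer over all consistent configurations: 0.44896·0.8 + 0.851219·0.2 = 0.529412
P(newsletter send | traffic spike, viral social-media post) = 0.170244/0.529412 ≈ 0.3216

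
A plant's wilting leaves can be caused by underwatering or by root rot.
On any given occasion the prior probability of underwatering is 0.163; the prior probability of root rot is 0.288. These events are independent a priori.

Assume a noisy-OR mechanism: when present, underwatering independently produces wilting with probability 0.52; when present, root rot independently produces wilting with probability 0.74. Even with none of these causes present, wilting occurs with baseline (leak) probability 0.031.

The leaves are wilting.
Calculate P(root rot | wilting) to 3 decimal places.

P(root rot | wilting) ≈ 0.733

Under noisy-OR, P(wilting | causes) = 1 − (1−0.031)·∏(1−qᵢ) over the active causes.
By total probability over the 4 (underwatering, root rot) configurations:
  P(wilting) = 0.031·0.837·0.712 + 0.74806·0.837·0.288 + 0.53488·0.163·0.712 + 0.879069·0.163·0.288
        = 0.018474 + 0.180324 + 0.062076 + 0.041267 = 0.302141
The terms with root rot present sum to 0.221591, so
  P(root rot | wilting) = 0.221591 / 0.302141 ≈ 0.733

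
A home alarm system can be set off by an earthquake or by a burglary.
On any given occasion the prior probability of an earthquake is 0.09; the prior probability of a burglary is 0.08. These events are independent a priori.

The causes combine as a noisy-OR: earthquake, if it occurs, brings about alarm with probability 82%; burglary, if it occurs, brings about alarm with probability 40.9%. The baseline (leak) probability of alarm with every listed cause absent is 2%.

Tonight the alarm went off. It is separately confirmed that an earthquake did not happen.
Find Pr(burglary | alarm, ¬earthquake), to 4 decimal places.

Under noisy-OR, P(alarm | causes) = 1 − (1−0.02)·∏(1−qᵢ) over the active causes.
P(alarm | ¬earthquake) = 0.02·0.92 + 0.42082·0.08 = 0.018400 + 0.033666 = 0.052066
Of this, 0.033666 comes from 0.42082·0.08 (the burglary=true cases).
So P(burglary | alarm, ¬earthquake) = 0.033666/0.052066 ≈ 0.6466.

Pr(burglary | alarm, ¬earthquake) ≈ 0.6466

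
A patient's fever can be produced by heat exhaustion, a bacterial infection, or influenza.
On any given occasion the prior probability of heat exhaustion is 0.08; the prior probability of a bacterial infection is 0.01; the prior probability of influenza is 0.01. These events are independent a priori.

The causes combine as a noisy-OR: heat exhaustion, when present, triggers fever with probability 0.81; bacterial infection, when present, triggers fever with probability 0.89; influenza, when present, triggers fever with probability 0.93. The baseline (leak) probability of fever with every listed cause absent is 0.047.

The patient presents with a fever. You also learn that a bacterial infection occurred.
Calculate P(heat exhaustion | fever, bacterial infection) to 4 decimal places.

P(heat exhaustion | fever, bacterial infection) ≈ 0.0869

Under noisy-OR, P(fever | causes) = 1 − (1−0.047)·∏(1−qᵢ) over the active causes.
P(fever | bacterial infection) = 0.89517·0.92·0.99 + 0.992662·0.92·0.01 + 0.980082·0.08·0.99 + 0.998606·0.08·0.01 = 0.815321 + 0.009132 + 0.077622 + 0.000799 = 0.902874
Restricting to configurations with heat exhaustion present: 0.077622 + 0.000799 = 0.078421.
Hence the posterior is 0.078421/0.902874 ≈ 0.0869.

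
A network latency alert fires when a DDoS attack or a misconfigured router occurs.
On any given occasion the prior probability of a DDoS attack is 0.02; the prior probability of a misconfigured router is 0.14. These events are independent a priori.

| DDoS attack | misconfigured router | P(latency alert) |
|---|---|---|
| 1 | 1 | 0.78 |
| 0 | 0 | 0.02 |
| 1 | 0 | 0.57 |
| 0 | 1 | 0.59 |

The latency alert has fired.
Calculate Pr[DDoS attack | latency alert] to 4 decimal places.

Pr[DDoS attack | latency alert] ≈ 0.1092

Weight on DDoS attack=true, given the evidence: 0.009804 + 0.002184 = 0.011988
Normalizer over all consistent configurations: 0.02·0.98·0.86 + 0.59·0.98·0.14 + 0.57·0.02·0.86 + 0.78·0.02·0.14 = 0.109792
P(DDoS attack | latency alert) = 0.011988/0.109792 ≈ 0.1092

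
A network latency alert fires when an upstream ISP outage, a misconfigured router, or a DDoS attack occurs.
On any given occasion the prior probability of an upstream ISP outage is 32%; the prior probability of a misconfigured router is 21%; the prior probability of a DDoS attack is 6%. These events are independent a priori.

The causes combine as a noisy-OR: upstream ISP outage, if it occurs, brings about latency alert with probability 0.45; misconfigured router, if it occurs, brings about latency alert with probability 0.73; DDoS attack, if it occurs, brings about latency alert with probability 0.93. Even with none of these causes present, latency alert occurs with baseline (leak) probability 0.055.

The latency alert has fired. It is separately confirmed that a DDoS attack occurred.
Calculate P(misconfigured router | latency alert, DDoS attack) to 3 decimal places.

Under noisy-OR, P(latency alert | causes) = 1 − (1−0.055)·∏(1−qᵢ) over the active causes.
P(latency alert | DDoS attack) = 0.93385·0.68·0.79 + 0.98214·0.68·0.21 + 0.963618·0.32·0.79 + 0.990177·0.32·0.21 = 0.501664 + 0.140250 + 0.243603 + 0.066540 = 0.952057
The misconfigured router-present share is 0.140250 + 0.066540 = 0.206790.
P(misconfigured router | latency alert, DDoS attack) = 0.206790 / 0.952057 ≈ 0.217

P(misconfigured router | latency alert, DDoS attack) ≈ 0.217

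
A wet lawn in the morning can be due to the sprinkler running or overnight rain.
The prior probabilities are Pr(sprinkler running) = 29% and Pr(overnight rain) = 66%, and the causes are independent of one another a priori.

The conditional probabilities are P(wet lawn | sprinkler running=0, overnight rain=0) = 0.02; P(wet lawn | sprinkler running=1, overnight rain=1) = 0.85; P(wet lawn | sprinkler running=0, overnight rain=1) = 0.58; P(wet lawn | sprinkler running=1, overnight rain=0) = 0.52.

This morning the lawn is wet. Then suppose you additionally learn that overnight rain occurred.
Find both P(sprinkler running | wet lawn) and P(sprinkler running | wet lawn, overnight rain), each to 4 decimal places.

Sum P(wet lawn|·) weighted by the priors over the 4 (sprinkler running, overnight rain) configurations:
  P(wet lawn) = 0.02·0.71·0.34 + 0.58·0.71·0.66 + 0.52·0.29·0.34 + 0.85·0.29·0.66
        = 0.004828 + 0.271788 + 0.051272 + 0.162690 = 0.490578
The terms with sprinkler running present sum to 0.213962, so
  P(sprinkler running | wet lawn) = 0.213962 / 0.490578 ≈ 0.4361

Now also conditioning on overnight rain=true:
By total probability over both values of sprinkler running:
  P(wet lawn | overnight rain) = 0.58×0.71 + 0.85×0.29
        = 0.411800 + 0.246500 = 0.658300
Configurations with sprinkler running contribute 0.246500, so
  P(sprinkler running | wet lawn, overnight rain) = 0.246500 / 0.658300 ≈ 0.3744
Conditioning on overnight rain lowers the posterior on sprinkler running: the classic explaining-away effect in a common-effect structure.

P(sprinkler running | wet lawn) ≈ 0.4361; P(sprinkler running | wet lawn, overnight rain) ≈ 0.3744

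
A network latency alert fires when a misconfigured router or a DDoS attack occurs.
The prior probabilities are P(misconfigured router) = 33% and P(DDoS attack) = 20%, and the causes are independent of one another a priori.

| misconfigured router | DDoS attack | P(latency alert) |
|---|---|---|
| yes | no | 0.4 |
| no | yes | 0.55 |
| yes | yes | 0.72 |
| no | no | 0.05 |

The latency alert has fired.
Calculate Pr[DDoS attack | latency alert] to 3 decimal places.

Sum P(latency alert|·) weighted by the priors over the 4 (misconfigured router, DDoS attack) configurations:
  P(latency alert) = 0.05·0.67·0.8 + 0.55·0.67·0.2 + 0.4·0.33·0.8 + 0.72·0.33·0.2
        = 0.026800 + 0.073700 + 0.105600 + 0.047520 = 0.253620
The terms with DDoS attack present sum to 0.121220, so
  P(DDoS attack | latency alert) = 0.121220 / 0.253620 ≈ 0.478

Pr[DDoS attack | latency alert] ≈ 0.478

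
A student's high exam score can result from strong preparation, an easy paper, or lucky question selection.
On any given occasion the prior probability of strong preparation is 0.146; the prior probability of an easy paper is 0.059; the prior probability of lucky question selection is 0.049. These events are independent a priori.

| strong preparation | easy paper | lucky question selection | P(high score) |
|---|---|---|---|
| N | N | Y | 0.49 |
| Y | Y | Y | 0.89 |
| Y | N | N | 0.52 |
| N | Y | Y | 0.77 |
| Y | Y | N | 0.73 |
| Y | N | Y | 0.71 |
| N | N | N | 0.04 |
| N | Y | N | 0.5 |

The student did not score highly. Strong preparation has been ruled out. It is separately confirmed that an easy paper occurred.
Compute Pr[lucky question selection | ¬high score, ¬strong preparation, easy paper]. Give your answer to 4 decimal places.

By total probability over both values of lucky question selection:
  P(¬high score | ¬strong preparation, easy paper) = 0.5×0.951 + 0.23×0.049
        = 0.475500 + 0.011270 = 0.486770
Configurations with lucky question selection contribute 0.011270, so
  P(lucky question selection | ¬high score, ¬strong preparation, easy paper) = 0.011270 / 0.486770 ≈ 0.0232

Pr[lucky question selection | ¬high score, ¬strong preparation, easy paper] ≈ 0.0232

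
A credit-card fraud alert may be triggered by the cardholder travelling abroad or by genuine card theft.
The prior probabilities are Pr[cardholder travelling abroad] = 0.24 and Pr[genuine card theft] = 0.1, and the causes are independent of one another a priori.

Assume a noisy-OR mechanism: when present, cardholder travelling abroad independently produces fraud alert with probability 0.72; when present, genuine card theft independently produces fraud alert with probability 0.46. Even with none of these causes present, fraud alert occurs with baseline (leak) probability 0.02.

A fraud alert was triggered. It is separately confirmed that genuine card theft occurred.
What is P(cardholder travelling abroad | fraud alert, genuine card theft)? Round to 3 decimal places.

P(cardholder travelling abroad | fraud alert, genuine card theft) ≈ 0.364

Under noisy-OR, P(fraud alert | causes) = 1 − (1−0.02)·∏(1−qᵢ) over the active causes.
For the numerator, keep only cardholder travelling abroad=true terms: 0.851824*0.24 = 0.204438
The normalizing constant is 0.4708*0.76 + 0.851824*0.24 = 0.562246
Posterior = 0.204438 / 0.562246 ≈ 0.364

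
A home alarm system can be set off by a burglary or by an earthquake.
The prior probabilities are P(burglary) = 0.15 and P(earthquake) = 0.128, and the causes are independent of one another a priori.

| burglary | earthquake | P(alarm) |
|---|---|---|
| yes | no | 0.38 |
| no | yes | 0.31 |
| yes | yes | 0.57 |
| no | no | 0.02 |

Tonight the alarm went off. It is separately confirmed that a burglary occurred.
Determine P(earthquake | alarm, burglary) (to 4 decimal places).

Enumerate both values of earthquake and weight by the priors:
  P(alarm | burglary) = 0.38*0.872 + 0.57*0.128
        = 0.331360 + 0.072960 = 0.404320
Keeping only the earthquake-present terms gives 0.072960, so
  P(earthquake | alarm, burglary) = 0.072960 / 0.404320 ≈ 0.1805

P(earthquake | alarm, burglary) ≈ 0.1805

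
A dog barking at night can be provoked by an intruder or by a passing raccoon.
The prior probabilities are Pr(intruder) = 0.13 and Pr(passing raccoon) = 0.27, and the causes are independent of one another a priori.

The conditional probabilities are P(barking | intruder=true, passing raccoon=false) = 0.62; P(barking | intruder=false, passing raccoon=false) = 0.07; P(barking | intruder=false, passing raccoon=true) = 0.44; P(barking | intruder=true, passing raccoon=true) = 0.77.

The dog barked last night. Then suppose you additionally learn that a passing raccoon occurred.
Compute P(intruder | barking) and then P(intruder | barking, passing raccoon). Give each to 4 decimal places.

By total probability over the 4 (intruder, passing raccoon) configurations:
  P(barking) = 0.07×0.87×0.73 + 0.44×0.87×0.27 + 0.62×0.13×0.73 + 0.77×0.13×0.27
        = 0.044457 + 0.103356 + 0.058838 + 0.027027 = 0.233678
Configurations with intruder contribute 0.085865, so
  P(intruder | barking) = 0.085865 / 0.233678 ≈ 0.3675

Now condition on the additional information:
Sum P(barking|·) weighted by the priors over both values of intruder:
  P(barking | passing raccoon) = 0.44×0.87 + 0.77×0.13
        = 0.382800 + 0.100100 = 0.482900
Configurations with intruder contribute 0.100100, so
  P(intruder | barking, passing raccoon) = 0.100100 / 0.482900 ≈ 0.2073
This is intercausal reasoning (explaining away): once passing raccoon accounts for the barking, intruder becomes less likely.

P(intruder | barking) ≈ 0.3675; P(intruder | barking, passing raccoon) ≈ 0.2073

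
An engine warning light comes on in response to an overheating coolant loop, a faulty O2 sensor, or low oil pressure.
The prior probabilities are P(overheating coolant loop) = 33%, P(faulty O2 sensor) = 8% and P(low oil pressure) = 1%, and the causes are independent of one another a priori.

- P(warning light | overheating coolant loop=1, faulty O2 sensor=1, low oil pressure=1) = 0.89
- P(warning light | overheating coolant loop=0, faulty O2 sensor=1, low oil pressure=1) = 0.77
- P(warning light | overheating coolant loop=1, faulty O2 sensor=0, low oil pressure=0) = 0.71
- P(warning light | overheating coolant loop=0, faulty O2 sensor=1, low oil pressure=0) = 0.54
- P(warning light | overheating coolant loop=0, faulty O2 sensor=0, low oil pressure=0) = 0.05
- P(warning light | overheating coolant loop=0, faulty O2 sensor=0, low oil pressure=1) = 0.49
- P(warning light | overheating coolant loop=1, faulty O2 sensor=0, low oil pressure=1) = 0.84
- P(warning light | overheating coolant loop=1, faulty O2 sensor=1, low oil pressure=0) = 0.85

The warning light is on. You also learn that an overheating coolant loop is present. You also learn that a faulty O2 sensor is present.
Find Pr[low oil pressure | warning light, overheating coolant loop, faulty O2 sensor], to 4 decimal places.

Pr[low oil pressure | warning light, overheating coolant loop, faulty O2 sensor] ≈ 0.0105

By total probability over both values of low oil pressure:
  P(warning light | overheating coolant loop, faulty O2 sensor) = 0.85·0.99 + 0.89·0.01
        = 0.841500 + 0.008900 = 0.850400
Configurations with low oil pressure contribute 0.008900, so
  P(low oil pressure | warning light, overheating coolant loop, faulty O2 sensor) = 0.008900 / 0.850400 ≈ 0.0105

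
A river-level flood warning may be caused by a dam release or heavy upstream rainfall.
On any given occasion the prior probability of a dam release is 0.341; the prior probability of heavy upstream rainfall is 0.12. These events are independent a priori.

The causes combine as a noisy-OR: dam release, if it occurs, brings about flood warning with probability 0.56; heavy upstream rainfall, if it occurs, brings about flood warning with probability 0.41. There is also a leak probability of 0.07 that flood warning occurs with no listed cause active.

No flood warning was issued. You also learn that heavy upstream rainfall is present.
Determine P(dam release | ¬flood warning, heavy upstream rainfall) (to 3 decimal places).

Under noisy-OR, P(flood warning | causes) = 1 − (1−0.07)·∏(1−qᵢ) over the active causes.
P(¬flood warning | heavy upstream rainfall) = 0.5487·0.659 + 0.241428·0.341 = 0.361593 + 0.082327 = 0.443920
Restricting to configurations with dam release present: 0.241428·0.341 = 0.082327.
So P(dam release | ¬flood warning, heavy upstream rainfall) = 0.082327/0.443920 ≈ 0.185.

P(dam release | ¬flood warning, heavy upstream rainfall) ≈ 0.185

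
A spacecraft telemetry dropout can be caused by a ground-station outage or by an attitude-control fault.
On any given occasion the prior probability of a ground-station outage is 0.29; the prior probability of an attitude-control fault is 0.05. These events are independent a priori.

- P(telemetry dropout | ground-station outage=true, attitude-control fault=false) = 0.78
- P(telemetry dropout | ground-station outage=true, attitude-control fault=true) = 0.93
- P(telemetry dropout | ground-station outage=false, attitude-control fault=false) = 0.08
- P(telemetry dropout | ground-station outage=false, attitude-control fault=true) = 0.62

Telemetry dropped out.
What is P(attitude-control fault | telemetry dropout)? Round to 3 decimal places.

Enumerate the 4 (ground-station outage, attitude-control fault) configurations and weight by the priors:
  P(telemetry dropout) = 0.08×0.71×0.95 + 0.62×0.71×0.05 + 0.78×0.29×0.95 + 0.93×0.29×0.05
        = 0.053960 + 0.022010 + 0.214890 + 0.013485 = 0.304345
Configurations with attitude-control fault contribute 0.035495, so
  P(attitude-control fault | telemetry dropout) = 0.035495 / 0.304345 ≈ 0.117

P(attitude-control fault | telemetry dropout) ≈ 0.117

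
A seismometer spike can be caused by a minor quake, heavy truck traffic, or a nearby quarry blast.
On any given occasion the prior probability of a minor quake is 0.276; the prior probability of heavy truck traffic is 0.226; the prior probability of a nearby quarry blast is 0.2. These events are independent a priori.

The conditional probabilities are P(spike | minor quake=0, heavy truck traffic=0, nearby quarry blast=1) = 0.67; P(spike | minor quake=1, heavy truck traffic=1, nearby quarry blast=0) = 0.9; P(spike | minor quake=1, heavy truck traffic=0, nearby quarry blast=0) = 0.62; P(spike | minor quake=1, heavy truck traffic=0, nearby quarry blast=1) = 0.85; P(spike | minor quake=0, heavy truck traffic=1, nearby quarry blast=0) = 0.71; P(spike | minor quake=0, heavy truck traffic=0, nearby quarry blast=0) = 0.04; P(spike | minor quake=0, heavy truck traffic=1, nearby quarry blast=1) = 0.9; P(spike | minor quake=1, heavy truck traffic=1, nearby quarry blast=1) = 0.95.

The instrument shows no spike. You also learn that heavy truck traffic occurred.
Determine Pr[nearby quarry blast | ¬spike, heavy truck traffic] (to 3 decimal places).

P(¬spike | heavy truck traffic) = 0.29*0.724*0.8 + 0.1*0.724*0.2 + 0.1*0.276*0.8 + 0.05*0.276*0.2 = 0.167968 + 0.014480 + 0.022080 + 0.002760 = 0.207288
Of this, 0.017240 comes from 0.014480 + 0.002760 (the nearby quarry blast=true cases).
Hence the posterior is 0.017240/0.207288 ≈ 0.083.

Pr[nearby quarry blast | ¬spike, heavy truck traffic] ≈ 0.083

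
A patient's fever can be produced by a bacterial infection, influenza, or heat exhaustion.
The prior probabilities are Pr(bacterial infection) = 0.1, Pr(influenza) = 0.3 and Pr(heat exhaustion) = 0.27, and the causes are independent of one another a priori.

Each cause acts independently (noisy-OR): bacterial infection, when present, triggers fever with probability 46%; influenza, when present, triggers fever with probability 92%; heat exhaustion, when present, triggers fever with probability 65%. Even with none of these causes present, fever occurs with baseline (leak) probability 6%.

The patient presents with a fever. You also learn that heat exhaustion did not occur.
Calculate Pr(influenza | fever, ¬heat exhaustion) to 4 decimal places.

Under noisy-OR, P(fever | causes) = 1 − (1−0.06)·∏(1−qᵢ) over the active causes.
Weight on influenza=true, given the evidence: 0.249696 + 0.028782 = 0.278478
Normalizer over all consistent configurations: 0.06*0.9*0.7 + 0.9248*0.9*0.3 + 0.4924*0.1*0.7 + 0.959392*0.1*0.3 = 0.350746
P(influenza | fever, ¬heat exhaustion) = 0.278478/0.350746 ≈ 0.7940

Pr(influenza | fever, ¬heat exhaustion) ≈ 0.7940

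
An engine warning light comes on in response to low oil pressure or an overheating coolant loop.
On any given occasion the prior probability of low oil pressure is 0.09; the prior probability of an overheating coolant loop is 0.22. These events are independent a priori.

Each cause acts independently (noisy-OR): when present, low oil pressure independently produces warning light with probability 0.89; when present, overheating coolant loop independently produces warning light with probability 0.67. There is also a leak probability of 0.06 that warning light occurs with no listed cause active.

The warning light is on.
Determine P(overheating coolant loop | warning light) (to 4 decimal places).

Under noisy-OR, P(warning light | causes) = 1 − (1−0.06)·∏(1−qᵢ) over the active causes.
Numerator (weight on configurations with overheating coolant loop): 0.138098 + 0.019124 = 0.157222
The normalizing constant is 0.06·0.91·0.78 + 0.6898·0.91·0.22 + 0.8966·0.09·0.78 + 0.965878·0.09·0.22 = 0.262751
Posterior = 0.157222 / 0.262751 ≈ 0.5984

P(overheating coolant loop | warning light) ≈ 0.5984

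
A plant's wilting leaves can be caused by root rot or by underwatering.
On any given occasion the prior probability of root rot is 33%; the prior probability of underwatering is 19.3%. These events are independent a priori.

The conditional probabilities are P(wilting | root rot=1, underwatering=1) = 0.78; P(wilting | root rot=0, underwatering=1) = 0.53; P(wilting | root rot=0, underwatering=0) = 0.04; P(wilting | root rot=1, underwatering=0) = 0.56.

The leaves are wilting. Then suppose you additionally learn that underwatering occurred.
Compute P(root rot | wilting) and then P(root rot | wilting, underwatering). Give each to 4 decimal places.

P(root rot | wilting) ≈ 0.6880; P(root rot | wilting, underwatering) ≈ 0.4202

Sum P(wilting|·) weighted by the priors over the 4 (root rot, underwatering) configurations:
  P(wilting) = 0.04·0.67·0.807 + 0.53·0.67·0.193 + 0.56·0.33·0.807 + 0.78·0.33·0.193
        = 0.021628 + 0.068534 + 0.149134 + 0.049678 = 0.288974
Configurations with root rot contribute 0.198812, so
  P(root rot | wilting) = 0.198812 / 0.288974 ≈ 0.6880

Now condition on the additional information:
P(wilting | underwatering) = 0.53·0.67 + 0.78·0.33 = 0.355100 + 0.257400 = 0.612500
Restricting to configurations with root rot present: 0.78·0.33 = 0.257400.
P(root rot | wilting, underwatering) = 0.257400 / 0.612500 ≈ 0.4202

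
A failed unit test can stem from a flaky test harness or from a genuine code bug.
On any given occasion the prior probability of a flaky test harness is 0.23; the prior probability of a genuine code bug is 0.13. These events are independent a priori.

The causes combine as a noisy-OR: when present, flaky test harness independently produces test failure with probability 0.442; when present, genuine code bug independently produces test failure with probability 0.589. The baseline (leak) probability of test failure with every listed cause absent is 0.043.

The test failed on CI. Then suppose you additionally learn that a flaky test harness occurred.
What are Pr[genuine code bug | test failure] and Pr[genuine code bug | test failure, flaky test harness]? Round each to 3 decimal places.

Under noisy-OR, P(test failure | causes) = 1 − (1−0.043)·∏(1−qᵢ) over the active causes.
P(test failure) = 0.043*0.77*0.87 + 0.606673*0.77*0.13 + 0.465994*0.23*0.87 + 0.780524*0.23*0.13 = 0.028806 + 0.060728 + 0.093245 + 0.023338 = 0.206117
Restricting to configurations with genuine code bug present: 0.060728 + 0.023338 = 0.084066.
P(genuine code bug | test failure) = 0.084066 / 0.206117 ≈ 0.408

Now also conditioning on flaky test harness=true:
Sum P(test failure|·) weighted by the priors over both values of genuine code bug:
  P(test failure | flaky test harness) = 0.465994·0.87 + 0.780524·0.13
        = 0.405415 + 0.101468 = 0.506883
Configurations with genuine code bug contribute 0.101468, so
  P(genuine code bug | test failure, flaky test harness) = 0.101468 / 0.506883 ≈ 0.200
The drop from 0.408 to 0.200 is the explaining-away (discounting) effect.

Pr[genuine code bug | test failure] ≈ 0.408; Pr[genuine code bug | test failure, flaky test harness] ≈ 0.200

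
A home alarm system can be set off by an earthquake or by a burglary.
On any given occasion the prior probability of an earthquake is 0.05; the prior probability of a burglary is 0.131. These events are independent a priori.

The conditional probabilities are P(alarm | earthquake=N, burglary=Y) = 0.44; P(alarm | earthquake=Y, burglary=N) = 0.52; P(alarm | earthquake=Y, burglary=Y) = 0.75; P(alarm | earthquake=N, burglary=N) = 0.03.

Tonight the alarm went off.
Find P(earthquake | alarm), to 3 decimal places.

Numerator (weight on configurations with earthquake): 0.022594 + 0.004913 = 0.027507
Denominator P(alarm): 0.03*0.95*0.869 + 0.44*0.95*0.131 + 0.52*0.05*0.869 + 0.75*0.05*0.131 = 0.107031
P(earthquake | alarm) = 0.027507/0.107031 ≈ 0.257

P(earthquake | alarm) ≈ 0.257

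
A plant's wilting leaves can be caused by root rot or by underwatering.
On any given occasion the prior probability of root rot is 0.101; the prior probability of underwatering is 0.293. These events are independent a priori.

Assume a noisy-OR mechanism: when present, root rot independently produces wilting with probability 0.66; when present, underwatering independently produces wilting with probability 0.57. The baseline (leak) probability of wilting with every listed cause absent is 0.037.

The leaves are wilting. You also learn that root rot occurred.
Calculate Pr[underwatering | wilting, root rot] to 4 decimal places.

Under noisy-OR, P(wilting | causes) = 1 − (1−0.037)·∏(1−qᵢ) over the active causes.
P(wilting | root rot) = 0.67258·0.707 + 0.859209·0.293 = 0.475514 + 0.251748 = 0.727262
The underwatering-present share is 0.859209·0.293 = 0.251748.
So P(underwatering | wilting, root rot) = 0.251748/0.727262 ≈ 0.3462.

Pr[underwatering | wilting, root rot] ≈ 0.3462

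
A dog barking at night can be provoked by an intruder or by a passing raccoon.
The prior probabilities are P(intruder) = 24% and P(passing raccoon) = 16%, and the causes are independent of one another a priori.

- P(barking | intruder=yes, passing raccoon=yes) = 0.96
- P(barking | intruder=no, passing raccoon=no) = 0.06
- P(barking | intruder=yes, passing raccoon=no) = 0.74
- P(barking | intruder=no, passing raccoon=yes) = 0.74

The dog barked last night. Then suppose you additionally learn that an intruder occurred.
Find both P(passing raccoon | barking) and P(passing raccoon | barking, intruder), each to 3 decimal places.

P(passing raccoon | barking) ≈ 0.404; P(passing raccoon | barking, intruder) ≈ 0.198

Enumerate the 4 (intruder, passing raccoon) configurations and weight by the priors:
  P(barking) = 0.06*0.76*0.84 + 0.74*0.76*0.16 + 0.74*0.24*0.84 + 0.96*0.24*0.16
        = 0.038304 + 0.089984 + 0.149184 + 0.036864 = 0.314336
The terms with passing raccoon present sum to 0.126848, so
  P(passing raccoon | barking) = 0.126848 / 0.314336 ≈ 0.404

Now also conditioning on intruder=true:
By total probability over both values of passing raccoon:
  P(barking | intruder) = 0.74·0.84 + 0.96·0.16
        = 0.621600 + 0.153600 = 0.775200
Configurations with passing raccoon contribute 0.153600, so
  P(passing raccoon | barking, intruder) = 0.153600 / 0.775200 ≈ 0.198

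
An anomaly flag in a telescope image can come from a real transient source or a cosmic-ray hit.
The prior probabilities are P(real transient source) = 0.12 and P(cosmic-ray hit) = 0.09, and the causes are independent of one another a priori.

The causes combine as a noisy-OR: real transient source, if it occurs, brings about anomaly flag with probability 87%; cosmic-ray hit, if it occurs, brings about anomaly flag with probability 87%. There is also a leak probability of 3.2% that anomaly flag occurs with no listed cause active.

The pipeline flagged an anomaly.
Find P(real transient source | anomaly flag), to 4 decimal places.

P(real transient source | anomaly flag) ≈ 0.5279

Under noisy-OR, P(anomaly flag | causes) = 1 − (1−0.032)·∏(1−qᵢ) over the active causes.
P(anomaly flag) = 0.032*0.88*0.91 + 0.87416*0.88*0.09 + 0.87416*0.12*0.91 + 0.983641*0.12*0.09 = 0.025626 + 0.069233 + 0.095458 + 0.010623 = 0.200940
Restricting to configurations with real transient source present: 0.095458 + 0.010623 = 0.106081.
So P(real transient source | anomaly flag) = 0.106081/0.200940 ≈ 0.5279.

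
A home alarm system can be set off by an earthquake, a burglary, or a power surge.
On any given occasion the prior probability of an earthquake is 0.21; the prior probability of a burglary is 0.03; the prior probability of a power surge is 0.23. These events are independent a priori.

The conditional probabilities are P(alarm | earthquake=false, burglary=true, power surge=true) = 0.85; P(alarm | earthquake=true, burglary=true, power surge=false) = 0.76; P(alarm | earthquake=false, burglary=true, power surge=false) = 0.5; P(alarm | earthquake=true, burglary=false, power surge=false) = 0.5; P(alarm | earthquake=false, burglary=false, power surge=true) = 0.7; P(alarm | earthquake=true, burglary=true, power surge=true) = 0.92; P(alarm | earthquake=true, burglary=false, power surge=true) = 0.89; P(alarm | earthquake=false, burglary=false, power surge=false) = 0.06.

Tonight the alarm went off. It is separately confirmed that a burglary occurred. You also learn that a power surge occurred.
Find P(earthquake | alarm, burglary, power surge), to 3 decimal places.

P(alarm | burglary, power surge) = 0.85*0.79 + 0.92*0.21 = 0.671500 + 0.193200 = 0.864700
Of this, 0.193200 comes from 0.92*0.21 (the earthquake=true cases).
Hence the posterior is 0.193200/0.864700 ≈ 0.223.

P(earthquake | alarm, burglary, power surge) ≈ 0.223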